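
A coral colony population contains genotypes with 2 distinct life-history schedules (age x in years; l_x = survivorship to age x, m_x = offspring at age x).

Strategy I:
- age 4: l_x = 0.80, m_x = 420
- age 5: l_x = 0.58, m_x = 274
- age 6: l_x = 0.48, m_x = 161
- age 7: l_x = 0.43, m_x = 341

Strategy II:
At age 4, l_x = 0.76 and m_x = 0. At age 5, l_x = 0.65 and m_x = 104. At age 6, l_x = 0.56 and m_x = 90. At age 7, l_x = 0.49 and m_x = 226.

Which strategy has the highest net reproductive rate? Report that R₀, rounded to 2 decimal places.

Strategy I: R₀ = 0.80×420 + 0.58×274 + 0.48×161 + 0.43×341 = 718.8300
Strategy II: R₀ = 0.76×0 + 0.65×104 + 0.56×90 + 0.49×226 = 228.7400
Highest R₀: strategy I with 718.8300.

718.83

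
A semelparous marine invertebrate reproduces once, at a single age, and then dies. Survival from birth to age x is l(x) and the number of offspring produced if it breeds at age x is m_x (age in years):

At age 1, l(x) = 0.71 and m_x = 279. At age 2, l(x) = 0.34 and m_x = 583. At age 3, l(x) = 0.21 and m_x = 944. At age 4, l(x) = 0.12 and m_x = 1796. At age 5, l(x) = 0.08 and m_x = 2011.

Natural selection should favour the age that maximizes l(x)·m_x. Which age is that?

Expected offspring if breeding at age x = l(x) × m_x:
  age 1: 0.71 × 279 = 198.090
  age 2: 0.34 × 583 = 198.220
  age 3: 0.21 × 944 = 198.240
  age 4: 0.12 × 1796 = 215.520
  age 5: 0.08 × 2011 = 160.880
Maximum at age 4 (215.520).

4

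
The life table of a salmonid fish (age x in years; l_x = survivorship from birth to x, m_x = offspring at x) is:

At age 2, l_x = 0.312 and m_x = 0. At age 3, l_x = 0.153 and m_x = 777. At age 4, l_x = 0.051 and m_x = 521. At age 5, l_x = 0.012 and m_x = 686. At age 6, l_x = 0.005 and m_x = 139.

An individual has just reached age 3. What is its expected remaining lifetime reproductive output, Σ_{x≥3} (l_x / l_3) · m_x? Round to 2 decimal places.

l_3 = 0.153. Conditional survival from age 3 to x is l_x / l_3.
  x=3: (0.153/0.153) × 777 = 777.0000
  x=4: (0.051/0.153) × 521 = 173.6667
  x=5: (0.012/0.153) × 686 = 53.8039
  x=6: (0.005/0.153) × 139 = 4.5425
Sum = 777.0000 + 173.6667 + 53.8039 + 4.5425 = 1009.0131

1009.01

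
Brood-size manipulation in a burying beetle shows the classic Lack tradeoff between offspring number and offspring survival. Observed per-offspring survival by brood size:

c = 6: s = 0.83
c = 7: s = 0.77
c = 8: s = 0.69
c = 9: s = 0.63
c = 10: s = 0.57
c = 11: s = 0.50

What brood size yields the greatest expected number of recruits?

10

Expected recruits = c × s(c):
  c=6: 6 × 0.83 = 4.980
  c=7: 7 × 0.77 = 5.390
  c=8: 8 × 0.69 = 5.520
  c=9: 9 × 0.63 = 5.670
  c=10: 10 × 0.57 = 5.700
  c=11: 11 × 0.50 = 5.500
Maximum at c = 10 (5.700 recruits).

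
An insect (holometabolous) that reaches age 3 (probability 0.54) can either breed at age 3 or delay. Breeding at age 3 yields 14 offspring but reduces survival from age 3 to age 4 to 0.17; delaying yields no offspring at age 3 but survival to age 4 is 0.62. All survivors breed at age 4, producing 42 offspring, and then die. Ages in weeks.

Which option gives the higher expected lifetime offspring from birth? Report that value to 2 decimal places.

breed at age 3: R₀ = 0.54 × (14 + 0.17 × 42) = 0.54 × 21.1400 = 11.4156
delay to age 4: R₀ = 0.54 × (0.62 × 42) = 0.54 × 26.0400 = 14.0616
Higher: delay to age 4 (14.0616).

14.06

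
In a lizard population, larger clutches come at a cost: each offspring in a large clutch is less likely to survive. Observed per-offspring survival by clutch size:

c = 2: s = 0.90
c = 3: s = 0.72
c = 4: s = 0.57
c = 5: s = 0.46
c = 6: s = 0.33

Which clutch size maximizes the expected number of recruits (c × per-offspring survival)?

5

Expected recruits = c × s(c):
  c=2: 2 × 0.90 = 1.800
  c=3: 3 × 0.72 = 2.160
  c=4: 4 × 0.57 = 2.280
  c=5: 5 × 0.46 = 2.300
  c=6: 6 × 0.33 = 1.980
Maximum at c = 5 (2.300 recruits).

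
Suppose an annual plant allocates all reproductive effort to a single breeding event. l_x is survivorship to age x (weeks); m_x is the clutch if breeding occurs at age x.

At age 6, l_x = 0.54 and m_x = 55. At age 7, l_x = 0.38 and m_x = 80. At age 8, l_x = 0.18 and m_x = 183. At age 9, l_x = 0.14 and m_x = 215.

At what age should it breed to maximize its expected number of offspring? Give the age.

Expected offspring if breeding at age x = l_x × m_x:
  age 6: 0.54 × 55 = 29.700
  age 7: 0.38 × 80 = 30.400
  age 8: 0.18 × 183 = 32.940
  age 9: 0.14 × 215 = 30.100
Maximum at age 8 (32.940).

8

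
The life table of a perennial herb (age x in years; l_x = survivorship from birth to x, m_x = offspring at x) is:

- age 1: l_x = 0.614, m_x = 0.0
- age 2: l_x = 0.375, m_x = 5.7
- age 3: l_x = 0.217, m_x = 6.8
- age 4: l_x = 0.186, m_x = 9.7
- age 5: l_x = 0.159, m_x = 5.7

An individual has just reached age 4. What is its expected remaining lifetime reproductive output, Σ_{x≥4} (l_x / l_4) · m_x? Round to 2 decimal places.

14.57

l_4 = 0.186. Conditional survival from age 4 to x is l_x / l_4.
  x=4: (0.186/0.186) × 9.7 = 9.7000
  x=5: (0.159/0.186) × 5.7 = 4.8726
Sum = 9.7000 + 4.8726 = 14.5726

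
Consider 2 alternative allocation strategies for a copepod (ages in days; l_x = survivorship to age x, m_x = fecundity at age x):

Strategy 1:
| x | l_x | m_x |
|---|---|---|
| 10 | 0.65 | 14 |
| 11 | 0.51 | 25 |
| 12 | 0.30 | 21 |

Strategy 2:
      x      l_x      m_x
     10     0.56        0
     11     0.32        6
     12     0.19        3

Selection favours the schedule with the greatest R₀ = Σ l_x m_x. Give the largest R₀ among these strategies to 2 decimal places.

Strategy 1: R₀ = 0.65×14 + 0.51×25 + 0.30×21 = 28.1500
Strategy 2: R₀ = 0.56×0 + 0.32×6 + 0.19×3 = 2.4900
Highest R₀: strategy 1 with 28.1500.

28.15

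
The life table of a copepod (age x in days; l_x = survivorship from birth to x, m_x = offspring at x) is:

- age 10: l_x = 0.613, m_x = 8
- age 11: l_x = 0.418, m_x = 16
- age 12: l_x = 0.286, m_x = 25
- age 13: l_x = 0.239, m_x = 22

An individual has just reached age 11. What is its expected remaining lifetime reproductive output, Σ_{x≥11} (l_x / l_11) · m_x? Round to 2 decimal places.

l_11 = 0.418. Conditional survival from age 11 to x is l_x / l_11.
  x=11: (0.418/0.418) × 16 = 16.0000
  x=12: (0.286/0.418) × 25 = 17.1053
  x=13: (0.239/0.418) × 22 = 12.5789
Sum = 16.0000 + 17.1053 + 12.5789 = 45.6842

45.68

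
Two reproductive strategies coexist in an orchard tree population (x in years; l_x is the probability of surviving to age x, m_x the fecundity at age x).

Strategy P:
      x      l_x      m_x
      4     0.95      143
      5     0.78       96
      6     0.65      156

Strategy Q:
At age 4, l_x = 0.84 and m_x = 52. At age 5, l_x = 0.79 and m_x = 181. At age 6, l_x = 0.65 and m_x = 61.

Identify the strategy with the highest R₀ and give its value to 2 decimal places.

Strategy P: R₀ = 0.95×143 + 0.78×96 + 0.65×156 = 312.1300
Strategy Q: R₀ = 0.84×52 + 0.79×181 + 0.65×61 = 226.3200
Highest R₀: strategy P with 312.1300.

312.13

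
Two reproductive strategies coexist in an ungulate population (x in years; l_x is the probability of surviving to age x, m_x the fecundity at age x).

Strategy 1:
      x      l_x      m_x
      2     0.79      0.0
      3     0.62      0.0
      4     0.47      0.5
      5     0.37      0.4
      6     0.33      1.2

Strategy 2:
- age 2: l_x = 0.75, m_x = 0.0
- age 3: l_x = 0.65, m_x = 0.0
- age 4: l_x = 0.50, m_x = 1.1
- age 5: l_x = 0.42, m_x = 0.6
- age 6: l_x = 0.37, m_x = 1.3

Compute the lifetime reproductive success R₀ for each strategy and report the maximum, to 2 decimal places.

1.28

Strategy 1: R₀ = 0.79×0.0 + 0.62×0.0 + 0.47×0.5 + 0.37×0.4 + 0.33×1.2 = 0.7790
Strategy 2: R₀ = 0.75×0.0 + 0.65×0.0 + 0.50×1.1 + 0.42×0.6 + 0.37×1.3 = 1.2830
Highest R₀: strategy 2 with 1.2830.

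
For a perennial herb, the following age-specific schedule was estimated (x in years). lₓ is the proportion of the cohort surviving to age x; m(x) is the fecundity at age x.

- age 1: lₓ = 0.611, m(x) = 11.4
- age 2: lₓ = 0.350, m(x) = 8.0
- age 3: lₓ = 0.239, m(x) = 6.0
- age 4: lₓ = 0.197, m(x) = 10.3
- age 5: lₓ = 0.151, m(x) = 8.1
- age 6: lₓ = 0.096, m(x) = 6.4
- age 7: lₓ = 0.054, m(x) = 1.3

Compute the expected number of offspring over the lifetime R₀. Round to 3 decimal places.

15.136

R₀ = Σ lₓ m(x):
  age 1: 0.611 × 11.4 = 6.9654
  age 2: 0.350 × 8.0 = 2.8000
  age 3: 0.239 × 6.0 = 1.4340
  age 4: 0.197 × 10.3 = 2.0291
  age 5: 0.151 × 8.1 = 1.2231
  age 6: 0.096 × 6.4 = 0.6144
  age 7: 0.054 × 1.3 = 0.0702
R₀ = 6.9654 + 2.8000 + 1.4340 + 2.0291 + 1.2231 + 0.6144 + 0.0702 = 15.1362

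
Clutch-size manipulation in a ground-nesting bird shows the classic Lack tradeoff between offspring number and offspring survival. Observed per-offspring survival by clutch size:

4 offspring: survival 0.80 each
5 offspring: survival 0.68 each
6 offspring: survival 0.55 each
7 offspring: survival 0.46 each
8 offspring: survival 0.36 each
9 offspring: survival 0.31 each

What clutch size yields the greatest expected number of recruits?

5

Expected recruits = c × s(c):
  c=4: 4 × 0.80 = 3.200
  c=5: 5 × 0.68 = 3.400
  c=6: 6 × 0.55 = 3.300
  c=7: 7 × 0.46 = 3.220
  c=8: 8 × 0.36 = 2.880
  c=9: 9 × 0.31 = 2.790
Maximum at c = 5 (3.400 recruits).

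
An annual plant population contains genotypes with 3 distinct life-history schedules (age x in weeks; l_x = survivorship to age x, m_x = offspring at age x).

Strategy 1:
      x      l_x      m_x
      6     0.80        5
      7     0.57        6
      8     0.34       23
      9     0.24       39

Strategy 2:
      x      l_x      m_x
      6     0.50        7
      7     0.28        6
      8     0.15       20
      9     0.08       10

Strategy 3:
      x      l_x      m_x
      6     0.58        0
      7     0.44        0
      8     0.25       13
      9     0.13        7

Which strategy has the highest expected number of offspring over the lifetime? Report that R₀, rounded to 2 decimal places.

Strategy 1: R₀ = 0.80×5 + 0.57×6 + 0.34×23 + 0.24×39 = 24.6000
Strategy 2: R₀ = 0.50×7 + 0.28×6 + 0.15×20 + 0.08×10 = 8.9800
Strategy 3: R₀ = 0.58×0 + 0.44×0 + 0.25×13 + 0.13×7 = 4.1600
Highest R₀: strategy 1 with 24.6000.

24.60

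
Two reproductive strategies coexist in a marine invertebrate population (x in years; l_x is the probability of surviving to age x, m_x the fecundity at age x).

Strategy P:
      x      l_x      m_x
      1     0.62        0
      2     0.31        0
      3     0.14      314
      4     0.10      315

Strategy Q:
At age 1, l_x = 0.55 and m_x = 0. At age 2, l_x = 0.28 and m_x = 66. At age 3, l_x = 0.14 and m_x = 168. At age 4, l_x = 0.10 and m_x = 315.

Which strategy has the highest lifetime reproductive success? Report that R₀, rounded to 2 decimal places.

Strategy P: R₀ = 0.62×0 + 0.31×0 + 0.14×314 + 0.10×315 = 75.4600
Strategy Q: R₀ = 0.55×0 + 0.28×66 + 0.14×168 + 0.10×315 = 73.5000
Highest R₀: strategy P with 75.4600.

75.46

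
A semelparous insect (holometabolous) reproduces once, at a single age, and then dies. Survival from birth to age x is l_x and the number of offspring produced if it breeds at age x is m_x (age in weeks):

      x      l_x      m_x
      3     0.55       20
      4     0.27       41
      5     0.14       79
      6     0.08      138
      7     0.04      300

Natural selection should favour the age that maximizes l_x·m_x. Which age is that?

Expected offspring if breeding at age x = l_x × m_x:
  age 3: 0.55 × 20 = 11.000
  age 4: 0.27 × 41 = 11.070
  age 5: 0.14 × 79 = 11.060
  age 6: 0.08 × 138 = 11.040
  age 7: 0.04 × 300 = 12.000
Maximum at age 7 (12.000).

7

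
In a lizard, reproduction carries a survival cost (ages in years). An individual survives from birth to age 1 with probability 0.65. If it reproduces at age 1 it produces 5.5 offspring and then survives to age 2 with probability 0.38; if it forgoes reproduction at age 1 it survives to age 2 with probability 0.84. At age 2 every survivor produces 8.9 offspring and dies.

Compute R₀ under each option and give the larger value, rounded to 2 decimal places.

5.77

breed at age 1: R₀ = 0.65 × (5.5 + 0.38 × 8.9) = 0.65 × 8.8820 = 5.7733
delay to age 2: R₀ = 0.65 × (0.84 × 8.9) = 0.65 × 7.4760 = 4.8594
Higher: breed at age 1 (5.7733).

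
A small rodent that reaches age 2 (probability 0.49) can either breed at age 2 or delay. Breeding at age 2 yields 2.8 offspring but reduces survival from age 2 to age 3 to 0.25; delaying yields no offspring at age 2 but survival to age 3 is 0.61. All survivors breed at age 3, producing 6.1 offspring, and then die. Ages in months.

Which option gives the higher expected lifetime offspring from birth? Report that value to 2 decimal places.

2.12

breed at age 2: R₀ = 0.49 × (2.8 + 0.25 × 6.1) = 0.49 × 4.3250 = 2.1192
delay to age 3: R₀ = 0.49 × (0.61 × 6.1) = 0.49 × 3.7210 = 1.8233
Higher: breed at age 2 (2.1192).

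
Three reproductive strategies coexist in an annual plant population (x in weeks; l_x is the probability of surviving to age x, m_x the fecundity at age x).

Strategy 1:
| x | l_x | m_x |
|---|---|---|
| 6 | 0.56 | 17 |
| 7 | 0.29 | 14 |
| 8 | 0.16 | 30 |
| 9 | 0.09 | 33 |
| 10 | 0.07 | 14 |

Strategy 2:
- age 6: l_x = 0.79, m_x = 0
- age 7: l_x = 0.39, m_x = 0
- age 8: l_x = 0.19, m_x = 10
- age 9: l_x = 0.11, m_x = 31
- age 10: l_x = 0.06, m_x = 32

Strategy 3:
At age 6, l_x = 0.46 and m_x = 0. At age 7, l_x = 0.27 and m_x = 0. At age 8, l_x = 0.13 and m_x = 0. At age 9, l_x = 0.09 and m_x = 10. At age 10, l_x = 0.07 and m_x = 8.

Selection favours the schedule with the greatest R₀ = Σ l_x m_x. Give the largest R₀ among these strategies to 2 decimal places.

Strategy 1: R₀ = 0.56×17 + 0.29×14 + 0.16×30 + 0.09×33 + 0.07×14 = 22.3300
Strategy 2: R₀ = 0.79×0 + 0.39×0 + 0.19×10 + 0.11×31 + 0.06×32 = 7.2300
Strategy 3: R₀ = 0.46×0 + 0.27×0 + 0.13×0 + 0.09×10 + 0.07×8 = 1.4600
Highest R₀: strategy 1 with 22.3300.

22.33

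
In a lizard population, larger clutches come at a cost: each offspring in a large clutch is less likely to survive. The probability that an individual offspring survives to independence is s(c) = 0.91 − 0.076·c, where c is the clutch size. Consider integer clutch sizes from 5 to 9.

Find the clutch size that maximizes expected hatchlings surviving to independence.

6

Expected hatchlings surviving to independence = c × s(c):
  c=5: 5 × 0.530 = 2.650
  c=6: 6 × 0.454 = 2.724
  c=7: 7 × 0.378 = 2.646
  c=8: 8 × 0.302 = 2.416
  c=9: 9 × 0.226 = 2.034
Maximum at c = 6 (2.724 hatchlings surviving to independence).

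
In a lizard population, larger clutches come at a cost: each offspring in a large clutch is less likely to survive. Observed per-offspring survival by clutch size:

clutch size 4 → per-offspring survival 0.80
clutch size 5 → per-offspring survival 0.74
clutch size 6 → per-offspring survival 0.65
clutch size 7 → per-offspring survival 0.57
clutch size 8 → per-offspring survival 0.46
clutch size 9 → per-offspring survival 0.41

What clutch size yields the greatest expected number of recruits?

Expected recruits = c × s(c):
  c=4: 4 × 0.80 = 3.200
  c=5: 5 × 0.74 = 3.700
  c=6: 6 × 0.65 = 3.900
  c=7: 7 × 0.57 = 3.990
  c=8: 8 × 0.46 = 3.680
  c=9: 9 × 0.41 = 3.690
Maximum at c = 7 (3.990 recruits).

7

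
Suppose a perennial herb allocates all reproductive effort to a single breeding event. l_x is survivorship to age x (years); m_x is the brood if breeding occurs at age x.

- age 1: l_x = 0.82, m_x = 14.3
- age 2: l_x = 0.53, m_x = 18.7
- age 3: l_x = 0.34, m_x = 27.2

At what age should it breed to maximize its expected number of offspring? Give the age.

1

Expected offspring if breeding at age x = l_x × m_x:
  age 1: 0.82 × 14.3 = 11.726
  age 2: 0.53 × 18.7 = 9.911
  age 3: 0.34 × 27.2 = 9.248
Maximum at age 1 (11.726).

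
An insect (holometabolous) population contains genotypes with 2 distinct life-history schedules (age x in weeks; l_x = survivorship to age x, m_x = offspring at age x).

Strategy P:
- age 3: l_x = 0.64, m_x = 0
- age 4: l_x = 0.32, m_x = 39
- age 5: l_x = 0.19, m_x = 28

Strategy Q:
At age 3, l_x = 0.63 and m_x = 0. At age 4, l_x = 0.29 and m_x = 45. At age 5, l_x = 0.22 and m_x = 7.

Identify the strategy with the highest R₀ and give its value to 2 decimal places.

17.80

Strategy P: R₀ = 0.64×0 + 0.32×39 + 0.19×28 = 17.8000
Strategy Q: R₀ = 0.63×0 + 0.29×45 + 0.22×7 = 14.5900
Highest R₀: strategy P with 17.8000.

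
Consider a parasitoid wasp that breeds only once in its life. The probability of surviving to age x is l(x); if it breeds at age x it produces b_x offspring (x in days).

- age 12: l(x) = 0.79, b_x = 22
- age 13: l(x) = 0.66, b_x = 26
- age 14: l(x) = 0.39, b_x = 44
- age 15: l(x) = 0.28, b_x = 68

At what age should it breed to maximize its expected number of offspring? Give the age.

15

Expected offspring if breeding at age x = l(x) × b_x:
  age 12: 0.79 × 22 = 17.380
  age 13: 0.66 × 26 = 17.160
  age 14: 0.39 × 44 = 17.160
  age 15: 0.28 × 68 = 19.040
Maximum at age 15 (19.040).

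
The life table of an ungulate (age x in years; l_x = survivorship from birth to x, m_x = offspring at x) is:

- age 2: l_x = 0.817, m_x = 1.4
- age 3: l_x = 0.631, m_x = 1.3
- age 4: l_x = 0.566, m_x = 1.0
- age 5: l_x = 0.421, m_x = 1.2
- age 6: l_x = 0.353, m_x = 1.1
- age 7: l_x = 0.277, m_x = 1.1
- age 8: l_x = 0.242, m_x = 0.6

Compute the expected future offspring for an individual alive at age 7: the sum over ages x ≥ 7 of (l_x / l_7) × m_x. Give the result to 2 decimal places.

1.62

l_7 = 0.277. Conditional survival from age 7 to x is l_x / l_7.
  x=7: (0.277/0.277) × 1.1 = 1.1000
  x=8: (0.242/0.277) × 0.6 = 0.5242
Sum = 1.1000 + 0.5242 = 1.6242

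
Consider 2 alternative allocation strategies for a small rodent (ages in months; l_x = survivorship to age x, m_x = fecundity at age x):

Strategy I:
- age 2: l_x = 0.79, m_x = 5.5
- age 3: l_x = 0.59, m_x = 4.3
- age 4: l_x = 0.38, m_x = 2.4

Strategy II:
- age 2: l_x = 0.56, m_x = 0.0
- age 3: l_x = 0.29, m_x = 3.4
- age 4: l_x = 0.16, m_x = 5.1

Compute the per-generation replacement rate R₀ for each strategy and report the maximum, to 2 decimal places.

Strategy I: R₀ = 0.79×5.5 + 0.59×4.3 + 0.38×2.4 = 7.7940
Strategy II: R₀ = 0.56×0.0 + 0.29×3.4 + 0.16×5.1 = 1.8020
Highest R₀: strategy I with 7.7940.

7.79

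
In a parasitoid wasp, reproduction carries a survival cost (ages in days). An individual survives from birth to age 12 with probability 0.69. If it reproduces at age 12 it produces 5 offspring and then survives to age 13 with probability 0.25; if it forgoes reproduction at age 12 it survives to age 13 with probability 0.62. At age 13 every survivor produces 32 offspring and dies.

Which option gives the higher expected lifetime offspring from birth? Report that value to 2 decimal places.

13.69

breed at age 12: R₀ = 0.69 × (5 + 0.25 × 32) = 0.69 × 13.0000 = 8.9700
delay to age 13: R₀ = 0.69 × (0.62 × 32) = 0.69 × 19.8400 = 13.6896
Higher: delay to age 13 (13.6896).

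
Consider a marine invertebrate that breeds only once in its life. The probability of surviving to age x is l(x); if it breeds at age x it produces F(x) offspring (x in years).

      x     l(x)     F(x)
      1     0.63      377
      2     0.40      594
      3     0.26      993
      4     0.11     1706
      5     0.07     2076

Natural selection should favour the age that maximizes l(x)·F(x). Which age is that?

3

Expected offspring if breeding at age x = l(x) × F(x):
  age 1: 0.63 × 377 = 237.510
  age 2: 0.40 × 594 = 237.600
  age 3: 0.26 × 993 = 258.180
  age 4: 0.11 × 1706 = 187.660
  age 5: 0.07 × 2076 = 145.320
Maximum at age 3 (258.180).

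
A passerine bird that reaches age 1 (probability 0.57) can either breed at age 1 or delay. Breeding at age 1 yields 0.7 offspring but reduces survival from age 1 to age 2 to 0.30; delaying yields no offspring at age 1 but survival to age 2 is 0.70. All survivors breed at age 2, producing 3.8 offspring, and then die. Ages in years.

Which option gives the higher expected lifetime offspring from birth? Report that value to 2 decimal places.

1.52

breed at age 1: R₀ = 0.57 × (0.7 + 0.30 × 3.8) = 0.57 × 1.8400 = 1.0488
delay to age 2: R₀ = 0.57 × (0.70 × 3.8) = 0.57 × 2.6600 = 1.5162
Higher: delay to age 2 (1.5162).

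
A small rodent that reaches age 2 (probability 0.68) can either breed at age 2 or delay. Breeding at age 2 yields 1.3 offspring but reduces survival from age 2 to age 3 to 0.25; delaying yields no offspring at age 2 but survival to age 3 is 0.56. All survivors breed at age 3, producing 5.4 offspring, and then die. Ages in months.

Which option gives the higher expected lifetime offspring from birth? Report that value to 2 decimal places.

breed at age 2: R₀ = 0.68 × (1.3 + 0.25 × 5.4) = 0.68 × 2.6500 = 1.8020
delay to age 3: R₀ = 0.68 × (0.56 × 5.4) = 0.68 × 3.0240 = 2.0563
Higher: delay to age 3 (2.0563).

2.06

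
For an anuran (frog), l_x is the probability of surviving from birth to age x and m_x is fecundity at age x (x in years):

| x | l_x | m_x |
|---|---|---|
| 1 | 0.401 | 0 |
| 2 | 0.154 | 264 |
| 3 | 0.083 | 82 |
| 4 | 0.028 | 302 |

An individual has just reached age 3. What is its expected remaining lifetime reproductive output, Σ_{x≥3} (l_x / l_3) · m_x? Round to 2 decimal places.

183.88

l_3 = 0.083. Conditional survival from age 3 to x is l_x / l_3.
  x=3: (0.083/0.083) × 82 = 82.0000
  x=4: (0.028/0.083) × 302 = 101.8795
Sum = 82.0000 + 101.8795 = 183.8795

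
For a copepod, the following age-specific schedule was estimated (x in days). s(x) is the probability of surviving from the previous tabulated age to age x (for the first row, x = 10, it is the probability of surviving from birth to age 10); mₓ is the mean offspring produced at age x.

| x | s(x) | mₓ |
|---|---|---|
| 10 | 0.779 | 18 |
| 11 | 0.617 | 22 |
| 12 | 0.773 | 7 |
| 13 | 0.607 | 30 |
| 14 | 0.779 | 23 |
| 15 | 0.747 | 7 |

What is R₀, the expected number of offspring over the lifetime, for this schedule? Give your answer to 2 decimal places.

Survivorship from birth: l_x = s_10·s_11·…·s_x.
  l_10 = 0.77900
  l_11 = 0.48064
  l_12 = 0.37154
  l_13 = 0.22552
  l_14 = 0.17568
  l_15 = 0.13123
R₀ = Σ l_x mₓ:
  age 10: 0.77900 × 18 = 14.0220
  age 11: 0.48064 × 22 = 10.5741
  age 12: 0.37154 × 7 = 2.6008
  age 13: 0.22552 × 30 = 6.7656
  age 14: 0.17568 × 23 = 4.0406
  age 15: 0.13123 × 7 = 0.9186
R₀ = 14.0220 + 10.5741 + 2.6008 + 6.7656 + 4.0406 + 0.9186 = 38.9217

38.92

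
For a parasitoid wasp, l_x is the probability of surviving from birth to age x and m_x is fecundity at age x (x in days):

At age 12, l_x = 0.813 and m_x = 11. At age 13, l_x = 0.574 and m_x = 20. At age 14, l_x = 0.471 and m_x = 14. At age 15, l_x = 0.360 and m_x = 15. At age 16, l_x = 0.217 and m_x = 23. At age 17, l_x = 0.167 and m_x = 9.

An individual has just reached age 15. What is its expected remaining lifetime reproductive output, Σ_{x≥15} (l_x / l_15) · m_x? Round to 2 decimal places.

33.04

l_15 = 0.360. Conditional survival from age 15 to x is l_x / l_15.
  x=15: (0.360/0.360) × 15 = 15.0000
  x=16: (0.217/0.360) × 23 = 13.8639
  x=17: (0.167/0.360) × 9 = 4.1750
Sum = 15.0000 + 13.8639 + 4.1750 = 33.0389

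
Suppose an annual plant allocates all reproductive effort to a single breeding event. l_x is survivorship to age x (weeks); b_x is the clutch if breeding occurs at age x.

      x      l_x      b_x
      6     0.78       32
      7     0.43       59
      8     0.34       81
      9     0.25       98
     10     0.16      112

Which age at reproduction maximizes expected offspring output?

8

Expected offspring if breeding at age x = l_x × b_x:
  age 6: 0.78 × 32 = 24.960
  age 7: 0.43 × 59 = 25.370
  age 8: 0.34 × 81 = 27.540
  age 9: 0.25 × 98 = 24.500
  age 10: 0.16 × 112 = 17.920
Maximum at age 8 (27.540).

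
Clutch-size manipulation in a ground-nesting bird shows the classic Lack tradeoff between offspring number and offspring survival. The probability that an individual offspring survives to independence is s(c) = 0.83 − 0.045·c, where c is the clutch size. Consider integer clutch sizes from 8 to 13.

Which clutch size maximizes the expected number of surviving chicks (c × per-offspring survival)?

Expected surviving chicks = c × s(c):
  c=8: 8 × 0.470 = 3.760
  c=9: 9 × 0.425 = 3.825
  c=10: 10 × 0.380 = 3.800
  c=11: 11 × 0.335 = 3.685
  c=12: 12 × 0.290 = 3.480
  c=13: 13 × 0.245 = 3.185
Maximum at c = 9 (3.825 surviving chicks).

9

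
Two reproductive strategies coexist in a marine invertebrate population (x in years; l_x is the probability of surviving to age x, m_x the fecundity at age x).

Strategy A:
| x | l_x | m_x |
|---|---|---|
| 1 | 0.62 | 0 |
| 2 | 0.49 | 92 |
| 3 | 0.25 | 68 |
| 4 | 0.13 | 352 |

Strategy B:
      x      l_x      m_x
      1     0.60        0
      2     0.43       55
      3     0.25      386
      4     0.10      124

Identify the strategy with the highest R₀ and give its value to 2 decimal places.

Strategy A: R₀ = 0.62×0 + 0.49×92 + 0.25×68 + 0.13×352 = 107.8400
Strategy B: R₀ = 0.60×0 + 0.43×55 + 0.25×386 + 0.10×124 = 132.5500
Highest R₀: strategy B with 132.5500.

132.55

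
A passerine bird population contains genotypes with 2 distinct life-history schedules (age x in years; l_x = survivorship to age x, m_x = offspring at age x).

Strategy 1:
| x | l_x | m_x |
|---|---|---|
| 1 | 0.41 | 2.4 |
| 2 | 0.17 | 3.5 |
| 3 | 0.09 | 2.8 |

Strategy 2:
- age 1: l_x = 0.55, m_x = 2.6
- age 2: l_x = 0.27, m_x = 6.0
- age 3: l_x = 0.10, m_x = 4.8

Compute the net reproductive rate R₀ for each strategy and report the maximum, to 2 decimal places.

Strategy 1: R₀ = 0.41×2.4 + 0.17×3.5 + 0.09×2.8 = 1.8310
Strategy 2: R₀ = 0.55×2.6 + 0.27×6.0 + 0.10×4.8 = 3.5300
Highest R₀: strategy 2 with 3.5300.

3.53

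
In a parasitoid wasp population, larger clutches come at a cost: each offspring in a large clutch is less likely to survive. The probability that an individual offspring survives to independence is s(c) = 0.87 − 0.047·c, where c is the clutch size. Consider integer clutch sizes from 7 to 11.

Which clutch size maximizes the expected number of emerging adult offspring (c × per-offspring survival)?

9

Expected emerging adult offspring = c × s(c):
  c=7: 7 × 0.541 = 3.787
  c=8: 8 × 0.494 = 3.952
  c=9: 9 × 0.447 = 4.023
  c=10: 10 × 0.400 = 4.000
  c=11: 11 × 0.353 = 3.883
Maximum at c = 9 (4.023 emerging adult offspring).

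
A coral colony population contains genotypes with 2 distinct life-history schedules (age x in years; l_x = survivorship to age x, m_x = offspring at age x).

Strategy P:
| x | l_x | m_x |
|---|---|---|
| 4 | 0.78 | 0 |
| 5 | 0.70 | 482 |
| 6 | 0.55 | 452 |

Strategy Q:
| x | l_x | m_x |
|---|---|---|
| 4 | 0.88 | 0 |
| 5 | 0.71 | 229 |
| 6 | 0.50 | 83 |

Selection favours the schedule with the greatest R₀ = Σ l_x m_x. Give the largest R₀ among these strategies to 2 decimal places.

Strategy P: R₀ = 0.78×0 + 0.70×482 + 0.55×452 = 586.0000
Strategy Q: R₀ = 0.88×0 + 0.71×229 + 0.50×83 = 204.0900
Highest R₀: strategy P with 586.0000.

586.00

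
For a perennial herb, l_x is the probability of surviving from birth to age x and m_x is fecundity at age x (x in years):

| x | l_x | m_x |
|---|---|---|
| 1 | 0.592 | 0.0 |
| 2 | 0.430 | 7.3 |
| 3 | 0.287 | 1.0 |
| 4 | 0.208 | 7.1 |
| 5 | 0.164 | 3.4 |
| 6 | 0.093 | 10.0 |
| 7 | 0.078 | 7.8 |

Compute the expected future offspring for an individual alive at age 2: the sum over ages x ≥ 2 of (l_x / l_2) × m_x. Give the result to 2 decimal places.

16.28

l_2 = 0.430. Conditional survival from age 2 to x is l_x / l_2.
  x=2: (0.430/0.430) × 7.3 = 7.3000
  x=3: (0.287/0.430) × 1.0 = 0.6674
  x=4: (0.208/0.430) × 7.1 = 3.4344
  x=5: (0.164/0.430) × 3.4 = 1.2967
  x=6: (0.093/0.430) × 10.0 = 2.1628
  x=7: (0.078/0.430) × 7.8 = 1.4149
Sum = 7.3000 + 0.6674 + 3.4344 + 1.2967 + 2.1628 + 1.4149 = 16.2763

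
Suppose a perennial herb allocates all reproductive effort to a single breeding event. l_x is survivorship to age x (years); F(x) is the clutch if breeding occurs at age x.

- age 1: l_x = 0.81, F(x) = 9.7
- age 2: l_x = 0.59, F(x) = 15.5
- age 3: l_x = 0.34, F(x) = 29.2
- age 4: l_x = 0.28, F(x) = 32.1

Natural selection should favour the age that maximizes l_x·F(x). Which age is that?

Expected offspring if breeding at age x = l_x × F(x):
  age 1: 0.81 × 9.7 = 7.857
  age 2: 0.59 × 15.5 = 9.145
  age 3: 0.34 × 29.2 = 9.928
  age 4: 0.28 × 32.1 = 8.988
Maximum at age 3 (9.928).

3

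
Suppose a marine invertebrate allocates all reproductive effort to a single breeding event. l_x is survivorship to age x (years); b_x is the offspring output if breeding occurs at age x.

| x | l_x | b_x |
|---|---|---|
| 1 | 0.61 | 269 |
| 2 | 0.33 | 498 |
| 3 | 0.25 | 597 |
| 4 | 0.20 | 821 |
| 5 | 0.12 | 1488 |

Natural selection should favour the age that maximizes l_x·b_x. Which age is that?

Expected offspring if breeding at age x = l_x × b_x:
  age 1: 0.61 × 269 = 164.090
  age 2: 0.33 × 498 = 164.340
  age 3: 0.25 × 597 = 149.250
  age 4: 0.20 × 821 = 164.200
  age 5: 0.12 × 1488 = 178.560
Maximum at age 5 (178.560).

5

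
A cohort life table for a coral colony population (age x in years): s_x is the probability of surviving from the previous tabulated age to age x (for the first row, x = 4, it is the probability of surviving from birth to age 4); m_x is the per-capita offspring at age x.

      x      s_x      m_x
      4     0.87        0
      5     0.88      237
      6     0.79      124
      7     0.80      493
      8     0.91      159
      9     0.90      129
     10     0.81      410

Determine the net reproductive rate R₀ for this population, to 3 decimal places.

Survivorship from birth: l_x = s_4·s_5·…·s_x.
  l_4 = 0.87000
  l_5 = 0.76560
  l_6 = 0.60482
  l_7 = 0.48386
  l_8 = 0.44031
  l_9 = 0.39628
  l_10 = 0.32099
R₀ = Σ l_x m_x:
  age 4: 0.87000 × 0 = 0.0000
  age 5: 0.76560 × 237 = 181.4472
  age 6: 0.60482 × 124 = 74.9977
  age 7: 0.48386 × 493 = 238.5430
  age 8: 0.44031 × 159 = 70.0093
  age 9: 0.39628 × 129 = 51.1201
  age 10: 0.32099 × 410 = 131.6059
R₀ = 0.0000 + 181.4472 + 74.9977 + 238.5430 + 70.0093 + 51.1201 + 131.6059 = 747.7232

747.723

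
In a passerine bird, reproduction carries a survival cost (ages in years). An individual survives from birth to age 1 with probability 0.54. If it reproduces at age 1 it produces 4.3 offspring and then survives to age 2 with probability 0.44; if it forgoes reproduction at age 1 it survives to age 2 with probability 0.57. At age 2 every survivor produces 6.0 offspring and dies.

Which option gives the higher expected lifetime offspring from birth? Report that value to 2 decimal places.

3.75

breed at age 1: R₀ = 0.54 × (4.3 + 0.44 × 6.0) = 0.54 × 6.9400 = 3.7476
delay to age 2: R₀ = 0.54 × (0.57 × 6.0) = 0.54 × 3.4200 = 1.8468
Higher: breed at age 1 (3.7476).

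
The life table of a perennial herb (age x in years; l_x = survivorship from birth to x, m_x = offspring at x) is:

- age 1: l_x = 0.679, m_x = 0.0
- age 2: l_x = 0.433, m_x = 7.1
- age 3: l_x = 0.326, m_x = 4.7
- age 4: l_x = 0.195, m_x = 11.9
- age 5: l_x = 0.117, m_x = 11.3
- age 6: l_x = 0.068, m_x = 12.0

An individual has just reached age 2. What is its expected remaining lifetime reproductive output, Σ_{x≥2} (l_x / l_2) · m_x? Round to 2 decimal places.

20.94

l_2 = 0.433. Conditional survival from age 2 to x is l_x / l_2.
  x=2: (0.433/0.433) × 7.1 = 7.1000
  x=3: (0.326/0.433) × 4.7 = 3.5386
  x=4: (0.195/0.433) × 11.9 = 5.3591
  x=5: (0.117/0.433) × 11.3 = 3.0533
  x=6: (0.068/0.433) × 12.0 = 1.8845
Sum = 7.1000 + 3.5386 + 5.3591 + 3.0533 + 1.8845 = 20.9356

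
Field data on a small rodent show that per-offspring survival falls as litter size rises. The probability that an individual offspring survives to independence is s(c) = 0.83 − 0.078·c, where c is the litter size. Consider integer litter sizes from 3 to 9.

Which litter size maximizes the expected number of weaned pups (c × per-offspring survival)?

Expected weaned pups = c × s(c):
  c=3: 3 × 0.596 = 1.788
  c=4: 4 × 0.518 = 2.072
  c=5: 5 × 0.440 = 2.200
  c=6: 6 × 0.362 = 2.172
  c=7: 7 × 0.284 = 1.988
  c=8: 8 × 0.206 = 1.648
  c=9: 9 × 0.128 = 1.152
Maximum at c = 5 (2.200 weaned pups).

5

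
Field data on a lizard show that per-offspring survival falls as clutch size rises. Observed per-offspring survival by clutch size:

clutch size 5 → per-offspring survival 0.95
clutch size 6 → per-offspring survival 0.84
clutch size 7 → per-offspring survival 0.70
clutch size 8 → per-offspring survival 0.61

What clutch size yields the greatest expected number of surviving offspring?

Expected surviving offspring = c × s(c):
  c=5: 5 × 0.95 = 4.750
  c=6: 6 × 0.84 = 5.040
  c=7: 7 × 0.70 = 4.900
  c=8: 8 × 0.61 = 4.880
Maximum at c = 6 (5.040 surviving offspring).

6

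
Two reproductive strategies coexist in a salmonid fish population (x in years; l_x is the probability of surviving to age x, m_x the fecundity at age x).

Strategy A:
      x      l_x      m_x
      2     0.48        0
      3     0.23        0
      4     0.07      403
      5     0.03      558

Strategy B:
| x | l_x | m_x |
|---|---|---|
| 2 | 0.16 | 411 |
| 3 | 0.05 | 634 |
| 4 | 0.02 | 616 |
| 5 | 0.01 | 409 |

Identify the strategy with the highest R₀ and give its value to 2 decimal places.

Strategy A: R₀ = 0.48×0 + 0.23×0 + 0.07×403 + 0.03×558 = 44.9500
Strategy B: R₀ = 0.16×411 + 0.05×634 + 0.02×616 + 0.01×409 = 113.8700
Highest R₀: strategy B with 113.8700.

113.87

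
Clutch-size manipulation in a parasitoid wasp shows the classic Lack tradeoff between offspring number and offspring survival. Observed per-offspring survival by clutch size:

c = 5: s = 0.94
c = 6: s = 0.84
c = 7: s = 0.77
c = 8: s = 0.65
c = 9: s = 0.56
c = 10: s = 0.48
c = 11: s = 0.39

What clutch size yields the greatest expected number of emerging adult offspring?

7

Expected emerging adult offspring = c × s(c):
  c=5: 5 × 0.94 = 4.700
  c=6: 6 × 0.84 = 5.040
  c=7: 7 × 0.77 = 5.390
  c=8: 8 × 0.65 = 5.200
  c=9: 9 × 0.56 = 5.040
  c=10: 10 × 0.48 = 4.800
  c=11: 11 × 0.39 = 4.290
Maximum at c = 7 (5.390 emerging adult offspring).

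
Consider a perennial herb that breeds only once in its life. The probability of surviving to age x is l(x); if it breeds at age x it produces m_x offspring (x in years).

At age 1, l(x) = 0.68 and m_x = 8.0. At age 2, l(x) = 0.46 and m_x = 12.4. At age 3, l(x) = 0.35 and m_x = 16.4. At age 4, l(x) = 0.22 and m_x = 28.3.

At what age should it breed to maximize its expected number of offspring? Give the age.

Expected offspring if breeding at age x = l(x) × m_x:
  age 1: 0.68 × 8.0 = 5.440
  age 2: 0.46 × 12.4 = 5.704
  age 3: 0.35 × 16.4 = 5.740
  age 4: 0.22 × 28.3 = 6.226
Maximum at age 4 (6.226).

4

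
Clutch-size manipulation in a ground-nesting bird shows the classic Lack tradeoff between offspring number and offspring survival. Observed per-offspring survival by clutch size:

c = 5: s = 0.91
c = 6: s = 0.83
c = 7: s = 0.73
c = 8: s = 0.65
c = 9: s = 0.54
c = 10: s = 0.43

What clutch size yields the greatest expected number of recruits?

8

Expected recruits = c × s(c):
  c=5: 5 × 0.91 = 4.550
  c=6: 6 × 0.83 = 4.980
  c=7: 7 × 0.73 = 5.110
  c=8: 8 × 0.65 = 5.200
  c=9: 9 × 0.54 = 4.860
  c=10: 10 × 0.43 = 4.300
Maximum at c = 8 (5.200 recruits).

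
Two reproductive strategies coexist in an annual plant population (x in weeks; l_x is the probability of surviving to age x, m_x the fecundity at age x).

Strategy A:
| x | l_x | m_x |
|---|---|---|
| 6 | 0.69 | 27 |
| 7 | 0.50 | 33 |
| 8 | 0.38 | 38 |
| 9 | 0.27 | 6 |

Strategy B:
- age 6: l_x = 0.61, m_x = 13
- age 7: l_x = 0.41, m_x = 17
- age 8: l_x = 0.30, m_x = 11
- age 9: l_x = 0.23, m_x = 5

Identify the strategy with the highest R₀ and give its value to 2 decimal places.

51.19

Strategy A: R₀ = 0.69×27 + 0.50×33 + 0.38×38 + 0.27×6 = 51.1900
Strategy B: R₀ = 0.61×13 + 0.41×17 + 0.30×11 + 0.23×5 = 19.3500
Highest R₀: strategy A with 51.1900.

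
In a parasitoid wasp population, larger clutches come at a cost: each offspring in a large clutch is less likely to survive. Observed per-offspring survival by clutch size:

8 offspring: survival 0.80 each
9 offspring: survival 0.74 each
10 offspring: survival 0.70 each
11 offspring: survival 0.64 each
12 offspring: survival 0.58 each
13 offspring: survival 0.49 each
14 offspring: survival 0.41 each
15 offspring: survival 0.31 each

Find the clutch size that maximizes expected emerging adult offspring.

Expected emerging adult offspring = c × s(c):
  c=8: 8 × 0.80 = 6.400
  c=9: 9 × 0.74 = 6.660
  c=10: 10 × 0.70 = 7.000
  c=11: 11 × 0.64 = 7.040
  c=12: 12 × 0.58 = 6.960
  c=13: 13 × 0.49 = 6.370
  c=14: 14 × 0.41 = 5.740
  c=15: 15 × 0.31 = 4.650
Maximum at c = 11 (7.040 emerging adult offspring).

11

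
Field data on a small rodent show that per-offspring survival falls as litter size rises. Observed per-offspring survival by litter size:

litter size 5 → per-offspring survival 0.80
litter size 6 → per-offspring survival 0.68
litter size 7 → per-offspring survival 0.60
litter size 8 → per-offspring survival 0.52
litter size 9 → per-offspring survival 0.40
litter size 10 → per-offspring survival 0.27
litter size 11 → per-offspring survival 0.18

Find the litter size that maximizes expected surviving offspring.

7

Expected surviving offspring = c × s(c):
  c=5: 5 × 0.80 = 4.000
  c=6: 6 × 0.68 = 4.080
  c=7: 7 × 0.60 = 4.200
  c=8: 8 × 0.52 = 4.160
  c=9: 9 × 0.40 = 3.600
  c=10: 10 × 0.27 = 2.700
  c=11: 11 × 0.18 = 1.980
Maximum at c = 7 (4.200 surviving offspring).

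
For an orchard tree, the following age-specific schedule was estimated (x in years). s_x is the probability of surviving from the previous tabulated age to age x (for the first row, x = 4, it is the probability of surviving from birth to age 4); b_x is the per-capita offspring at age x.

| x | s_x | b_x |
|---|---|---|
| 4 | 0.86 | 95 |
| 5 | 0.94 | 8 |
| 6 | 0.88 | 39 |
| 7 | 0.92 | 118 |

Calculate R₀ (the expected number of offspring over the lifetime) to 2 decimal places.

193.14

Survivorship from birth: l_x = s_4·s_5·…·s_x.
  l_4 = 0.86000
  l_5 = 0.80840
  l_6 = 0.71139
  l_7 = 0.65448
R₀ = Σ l_x b_x:
  age 4: 0.86000 × 95 = 81.7000
  age 5: 0.80840 × 8 = 6.4672
  age 6: 0.71139 × 39 = 27.7442
  age 7: 0.65448 × 118 = 77.2286
R₀ = 81.7000 + 6.4672 + 27.7442 + 77.2286 = 193.1401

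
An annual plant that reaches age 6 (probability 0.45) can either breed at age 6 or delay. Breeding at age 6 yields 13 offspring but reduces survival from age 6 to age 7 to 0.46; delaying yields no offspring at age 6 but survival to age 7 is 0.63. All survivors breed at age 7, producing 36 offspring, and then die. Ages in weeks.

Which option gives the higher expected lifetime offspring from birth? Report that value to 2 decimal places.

13.30

breed at age 6: R₀ = 0.45 × (13 + 0.46 × 36) = 0.45 × 29.5600 = 13.3020
delay to age 7: R₀ = 0.45 × (0.63 × 36) = 0.45 × 22.6800 = 10.2060
Higher: breed at age 6 (13.3020).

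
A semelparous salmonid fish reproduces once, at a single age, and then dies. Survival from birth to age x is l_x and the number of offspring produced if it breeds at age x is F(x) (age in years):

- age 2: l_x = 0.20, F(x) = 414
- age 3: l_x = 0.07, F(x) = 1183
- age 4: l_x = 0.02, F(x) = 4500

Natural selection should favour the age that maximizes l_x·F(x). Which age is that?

4

Expected offspring if breeding at age x = l_x × F(x):
  age 2: 0.20 × 414 = 82.800
  age 3: 0.07 × 1183 = 82.810
  age 4: 0.02 × 4500 = 90.000
Maximum at age 4 (90.000).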